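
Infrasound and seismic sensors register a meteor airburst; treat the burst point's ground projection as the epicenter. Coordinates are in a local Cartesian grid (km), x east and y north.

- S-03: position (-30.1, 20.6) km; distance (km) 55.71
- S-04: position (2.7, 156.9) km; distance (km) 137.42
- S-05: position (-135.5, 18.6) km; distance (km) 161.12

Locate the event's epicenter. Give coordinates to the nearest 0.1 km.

Circle about each station: (x + 30.1)² + (y − 20.6)² = 55.71²; (x − 2.7)² + (y − 156.9)² = 137.42²; (x + 135.5)² + (y − 18.6)² = 161.12².
Subtracting the S-03 equation from the S-04 and S-05 equations removes the quadratic terms:
65.6 x + 272.6 y = 7513.88
-210.8 x − 4.0 y = -5480.21
Solving the 2×2 system: x ≈ 25.6, y ≈ 21.4 km.

25.6 km east, 21.4 km north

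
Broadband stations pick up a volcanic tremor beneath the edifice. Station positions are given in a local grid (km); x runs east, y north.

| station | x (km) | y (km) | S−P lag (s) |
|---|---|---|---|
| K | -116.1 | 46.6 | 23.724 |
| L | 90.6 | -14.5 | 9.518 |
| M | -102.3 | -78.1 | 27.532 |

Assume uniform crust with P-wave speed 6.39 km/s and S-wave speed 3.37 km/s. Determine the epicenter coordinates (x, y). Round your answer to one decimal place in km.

x ≈ 53.0 km, y ≈ 42.0 km

Distance from S−P lag: d = Δt · v_P v_S / (v_P − v_S) = Δt · (6.39·3.37)/(6.39−3.37) ≈ 7.1306·Δt.
So d_K = 169.17, d_L = 67.87, d_M = 196.32 km.
Circle about each station: (x + 116.1)² + (y − 46.6)² = 169.17²; (x − 90.6)² + (y + 14.5)² = 67.87²; (x + 102.3)² + (y + 78.1)² = 196.32².
Subtracting the K equation from the L and M equations removes the quadratic terms:
413.4 x − 122.2 y = 16779.99
27.6 x − 249.4 y = -9008.92
Solving the 2×2 system: x ≈ 53.0, y ≈ 42.0 km.
Check against K (with the unrounded x, y): √((x + 116.1)²+(y − 46.6)²) = 169.16 ≈ 169.17 km. ✓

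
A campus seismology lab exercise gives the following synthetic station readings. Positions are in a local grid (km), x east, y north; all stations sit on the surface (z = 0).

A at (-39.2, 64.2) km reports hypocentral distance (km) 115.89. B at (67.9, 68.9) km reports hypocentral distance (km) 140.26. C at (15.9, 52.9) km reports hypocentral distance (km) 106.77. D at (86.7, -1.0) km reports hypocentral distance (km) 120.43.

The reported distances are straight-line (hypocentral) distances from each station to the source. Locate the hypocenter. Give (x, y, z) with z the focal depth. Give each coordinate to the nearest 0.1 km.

(-10.7, -26.7, 66.0)

Each station gives a sphere (x−x_i)² + (y−y_i)² + z² = d_i² (stations at z=0).
Subtracting the A sphere from B and C: z² cancels, leaving linear equations in x and y:
214.2 x + 9.4 y = -2543.04
110.2 x − 22.6 y = -576.40
Solving: x ≈ -10.702, y ≈ -26.677 km (keep extra digits for the depth step; rounded: -10.7, -26.7).
Then from the A sphere: z² = 115.89² − (x + 39.2)² − (y − 64.2)² with x = -10.702, y = -26.677, so z ≈ 66.028 ≈ 66.0 km.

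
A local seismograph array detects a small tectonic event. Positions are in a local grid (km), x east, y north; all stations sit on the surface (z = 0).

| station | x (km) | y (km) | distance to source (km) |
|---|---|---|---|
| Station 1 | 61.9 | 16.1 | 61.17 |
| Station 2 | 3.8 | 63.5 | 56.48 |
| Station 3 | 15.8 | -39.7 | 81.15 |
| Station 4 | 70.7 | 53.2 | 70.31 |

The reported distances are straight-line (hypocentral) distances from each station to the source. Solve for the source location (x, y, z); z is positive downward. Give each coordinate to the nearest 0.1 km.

(19.7, 29.5, 42.2)

Each station gives a sphere (x−x_i)² + (y−y_i)² + z² = d_i² (stations at z=0).
Subtracting the Station 1 sphere from Station 2 and Station 3: z² cancels, leaving linear equations in x and y:
-116.2 x + 94.8 y = 507.65
-92.2 x − 111.6 y = -5108.64
Solving: x ≈ 19.699, y ≈ 29.501 km (keep extra digits for the depth step; rounded: 19.7, 29.5).
Then from the Station 1 sphere: z² = 61.17² − (x − 61.9)² − (y − 16.1)² with x = 19.699, y = 29.501, so z ≈ 42.205 ≈ 42.2 km.
Check against Station 4 (with the unrounded solution): distance 70.31 ≈ 70.31 km. ✓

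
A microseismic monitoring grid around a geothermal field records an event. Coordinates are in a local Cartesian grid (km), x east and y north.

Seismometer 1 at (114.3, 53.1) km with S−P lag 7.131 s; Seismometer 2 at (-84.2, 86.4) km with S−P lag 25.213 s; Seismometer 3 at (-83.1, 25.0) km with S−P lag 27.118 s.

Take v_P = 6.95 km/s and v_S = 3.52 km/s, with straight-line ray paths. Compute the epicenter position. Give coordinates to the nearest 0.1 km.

Distance from S−P lag: d = Δt · v_P v_S / (v_P − v_S) = Δt · (6.95·3.52)/(6.95−3.52) ≈ 7.1324·Δt.
So d_Seismometer 1 = 50.86, d_Seismometer 2 = 179.83, d_Seismometer 3 = 193.42 km.
Circle about each station: (x − 114.3)² + (y − 53.1)² = 50.86²; (x + 84.2)² + (y − 86.4)² = 179.83²; (x + 83.1)² + (y − 25.0)² = 193.42².
Subtracting the Seismometer 1 equation from the Seismometer 2 and Seismometer 3 equations removes the quadratic terms:
-397.0 x + 66.6 y = -31081.59
-394.8 x − 56.2 y = -43178.05
Solving the 2×2 system: x ≈ 95.1, y ≈ 100.2 km.

(95.1, 100.2)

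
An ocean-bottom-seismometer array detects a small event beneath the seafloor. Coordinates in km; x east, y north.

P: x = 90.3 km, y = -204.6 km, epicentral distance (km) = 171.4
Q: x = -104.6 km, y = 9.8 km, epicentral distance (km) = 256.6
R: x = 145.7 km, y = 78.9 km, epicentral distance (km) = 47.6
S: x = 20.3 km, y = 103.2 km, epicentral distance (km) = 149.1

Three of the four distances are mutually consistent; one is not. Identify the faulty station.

P

Solve using three stations at a time. Using Q, R, S (subtract circle equations pairwise → linear system) gives (x, y) ≈ (151.1, 31.6).
Distances from that point to each station vs reported:
  P: calculated 243.9 vs reported 171.4 → residual 72.5 km
  Q: calculated 256.6 vs reported 256.6 → residual 0.0 km
  R: calculated 47.6 vs reported 47.6 → residual 0.0 km
  S: calculated 149.1 vs reported 149.1 → residual 0.0 km
Q, R, S are mutually consistent (residuals ≈ 0); P is off by 72.5 km.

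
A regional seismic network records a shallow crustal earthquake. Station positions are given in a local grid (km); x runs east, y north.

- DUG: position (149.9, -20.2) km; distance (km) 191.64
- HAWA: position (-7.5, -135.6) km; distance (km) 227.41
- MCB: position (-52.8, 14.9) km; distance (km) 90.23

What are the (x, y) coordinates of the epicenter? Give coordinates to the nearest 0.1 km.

Circle about each station: (x − 149.9)² + (y + 20.2)² = 191.64²; (x + 7.5)² + (y + 135.6)² = 227.41²; (x + 52.8)² + (y − 14.9)² = 90.23².
Subtracting the DUG equation from the HAWA and MCB equations removes the quadratic terms:
-314.8 x − 230.8 y = -19423.86
-405.4 x + 70.2 y = 8716.24
Solving the 2×2 system: x ≈ -5.6, y ≈ 91.8 km.
Check against DUG (with the unrounded x, y): √((x − 149.9)²+(y + 20.2)²) = 191.64 ≈ 191.64 km. ✓

x ≈ -5.6 km, y ≈ 91.8 km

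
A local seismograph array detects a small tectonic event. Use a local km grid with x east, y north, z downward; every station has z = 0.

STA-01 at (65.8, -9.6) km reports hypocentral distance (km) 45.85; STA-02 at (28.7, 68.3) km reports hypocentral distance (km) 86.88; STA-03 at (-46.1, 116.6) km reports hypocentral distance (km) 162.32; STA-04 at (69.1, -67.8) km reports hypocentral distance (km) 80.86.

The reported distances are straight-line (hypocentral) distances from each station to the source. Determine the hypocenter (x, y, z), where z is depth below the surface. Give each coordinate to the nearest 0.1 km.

x ≈ 56.5 km, y ≈ -1.2 km, depth ≈ 44.1 km

Each station gives a sphere (x−x_i)² + (y−y_i)² + z² = d_i² (stations at z=0).
Subtracting the STA-01 sphere from STA-02 and STA-03: z² cancels, leaving linear equations in x and y:
-74.2 x + 155.8 y = -4379.13
-223.8 x + 252.4 y = -12946.59
Solving: x ≈ 56.492, y ≈ -1.203 km (keep extra digits for the depth step; rounded: 56.5, -1.2).
Then from the STA-01 sphere: z² = 45.85² − (x − 65.8)² − (y + 9.6)² with x = 56.492, y = -1.203, so z ≈ 44.103 ≈ 44.1 km.
Check against STA-04 (with the unrounded solution): distance 80.87 ≈ 80.86 km. ✓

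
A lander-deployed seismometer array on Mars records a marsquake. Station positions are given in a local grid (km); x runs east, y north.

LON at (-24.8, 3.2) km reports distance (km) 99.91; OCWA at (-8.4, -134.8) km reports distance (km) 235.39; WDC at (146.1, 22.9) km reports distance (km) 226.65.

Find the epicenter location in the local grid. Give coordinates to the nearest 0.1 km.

Circle about each station: (x + 24.8)² + (y − 3.2)² = 99.91²; (x + 8.4)² + (y + 134.8)² = 235.39²; (x − 146.1)² + (y − 22.9)² = 226.65².
Subtracting the LON equation from the OCWA and WDC equations removes the quadratic terms:
32.8 x − 276.0 y = -27810.12
341.8 x + 39.4 y = -20143.87
Solving the 2×2 system: x ≈ -69.6, y ≈ 92.5 km.
Check against LON (with the unrounded x, y): √((x + 24.8)²+(y − 3.2)²) = 99.90 ≈ 99.91 km. ✓

x ≈ -69.6 km, y ≈ 92.5 km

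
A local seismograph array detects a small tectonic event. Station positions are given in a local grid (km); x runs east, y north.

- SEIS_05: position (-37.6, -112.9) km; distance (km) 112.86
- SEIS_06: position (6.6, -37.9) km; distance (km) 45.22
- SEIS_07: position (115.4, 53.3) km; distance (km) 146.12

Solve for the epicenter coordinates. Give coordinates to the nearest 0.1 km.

Circle about each station: (x + 37.6)² + (y + 112.9)² = 112.86²; (x − 6.6)² + (y + 37.9)² = 45.22²; (x − 115.4)² + (y − 53.3)² = 146.12².
Subtracting the SEIS_05 equation from the SEIS_06 and SEIS_07 equations removes the quadratic terms:
88.4 x + 150.0 y = -1987.67
306.0 x + 332.4 y = -6615.79
Solving the 2×2 system: x ≈ -20.1, y ≈ -1.4 km.

-20.1 km east, -1.4 km north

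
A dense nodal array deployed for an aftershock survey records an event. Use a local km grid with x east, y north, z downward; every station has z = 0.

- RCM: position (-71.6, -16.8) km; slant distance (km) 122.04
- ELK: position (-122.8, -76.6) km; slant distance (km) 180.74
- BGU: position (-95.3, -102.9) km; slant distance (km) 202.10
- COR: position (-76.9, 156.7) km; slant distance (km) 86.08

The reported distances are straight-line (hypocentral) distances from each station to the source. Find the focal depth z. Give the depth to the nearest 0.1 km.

Each station gives a sphere (x−x_i)² + (y−y_i)² + z² = d_i² (stations at z=0).
Subtracting the RCM sphere from ELK and BGU: z² cancels, leaving linear equations in x and y:
-102.4 x − 119.6 y = -2234.59
-47.4 x − 172.2 y = -11688.95
Solving: x ≈ -84.686, y ≈ 91.191 km (keep extra digits for the depth step; rounded: -84.7, 91.2).
Then from the RCM sphere: z² = 122.04² − (x + 71.6)² − (y + 16.8)² with x = -84.686, y = 91.191, so z ≈ 55.321 ≈ 55.3 km.
Check against COR (with the unrounded solution): distance 86.10 ≈ 86.08 km. ✓

depth ≈ 55.3 km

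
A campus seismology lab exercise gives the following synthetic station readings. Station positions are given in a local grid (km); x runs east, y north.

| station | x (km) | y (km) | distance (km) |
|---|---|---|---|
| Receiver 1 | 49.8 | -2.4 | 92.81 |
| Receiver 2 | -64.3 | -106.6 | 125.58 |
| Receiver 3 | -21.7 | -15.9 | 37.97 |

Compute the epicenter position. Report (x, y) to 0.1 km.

Circle about each station: (x − 49.8)² + (y + 2.4)² = 92.81²; (x + 64.3)² + (y + 106.6)² = 125.58²; (x + 21.7)² + (y + 15.9)² = 37.97².
Subtracting the Receiver 1 equation from the Receiver 2 and Receiver 3 equations removes the quadratic terms:
-228.2 x − 208.4 y = 5855.61
-143.0 x − 27.0 y = 5409.88
Solving the 2×2 system: x ≈ -41.0, y ≈ 16.8 km.
Check against Receiver 1 (with the unrounded x, y): √((x − 49.8)²+(y + 2.4)²) = 92.81 ≈ 92.81 km. ✓

x ≈ -41.0 km, y ≈ 16.8 km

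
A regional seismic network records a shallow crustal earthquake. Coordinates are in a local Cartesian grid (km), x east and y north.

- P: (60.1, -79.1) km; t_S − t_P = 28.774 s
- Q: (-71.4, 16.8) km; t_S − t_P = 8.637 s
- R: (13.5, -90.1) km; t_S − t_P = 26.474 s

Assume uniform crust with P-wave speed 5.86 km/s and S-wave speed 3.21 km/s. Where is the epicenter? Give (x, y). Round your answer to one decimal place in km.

Distance from S−P lag: d = Δt · v_P v_S / (v_P − v_S) = Δt · (5.86·3.21)/(5.86−3.21) ≈ 7.0983·Δt.
So d_P = 204.25, d_Q = 61.31, d_R = 187.92 km.
Circle about each station: (x − 60.1)² + (y + 79.1)² = 204.25²; (x + 71.4)² + (y − 16.8)² = 61.31²; (x − 13.5)² + (y + 90.1)² = 187.92².
Subtracting the P equation from the Q and R equations removes the quadratic terms:
-263.0 x + 191.8 y = 33470.53
-93.2 x − 22.0 y = 4835.58
Solving the 2×2 system: x ≈ -70.3, y ≈ 78.1 km.
Check against P (with the unrounded x, y): √((x − 60.1)²+(y + 79.1)²) = 204.25 ≈ 204.25 km. ✓

(-70.3, 78.1)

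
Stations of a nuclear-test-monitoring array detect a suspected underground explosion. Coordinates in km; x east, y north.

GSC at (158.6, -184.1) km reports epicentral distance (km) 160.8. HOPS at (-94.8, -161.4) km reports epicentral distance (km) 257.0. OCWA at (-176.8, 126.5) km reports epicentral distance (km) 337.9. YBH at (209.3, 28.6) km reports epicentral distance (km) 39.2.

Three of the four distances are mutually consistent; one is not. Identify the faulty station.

Solve using three stations at a time. Using GSC, HOPS, OCWA (subtract circle equations pairwise → linear system) gives (x, y) ≈ (124.3, -27.0).
Distances from that point to each station vs reported:
  GSC: calculated 160.8 vs reported 160.8 → residual 0.0 km
  HOPS: calculated 257.0 vs reported 257.0 → residual 0.0 km
  OCWA: calculated 337.9 vs reported 337.9 → residual 0.0 km
  YBH: calculated 101.6 vs reported 39.2 → residual 62.4 km
GSC, HOPS, OCWA are mutually consistent (residuals ≈ 0); YBH is off by 62.4 km.

YBH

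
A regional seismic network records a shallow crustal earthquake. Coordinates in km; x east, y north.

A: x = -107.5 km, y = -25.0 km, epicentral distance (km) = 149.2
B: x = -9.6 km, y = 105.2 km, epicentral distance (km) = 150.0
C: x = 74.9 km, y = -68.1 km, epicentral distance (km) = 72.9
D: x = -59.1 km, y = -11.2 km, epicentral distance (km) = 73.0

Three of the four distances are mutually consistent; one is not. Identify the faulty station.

A

Solve using three stations at a time. Using B, C, D (subtract circle equations pairwise → linear system) gives (x, y) ≈ (6.1, -44.0).
Distances from that point to each station vs reported:
  A: calculated 115.2 vs reported 149.2 → residual 34.0 km
  B: calculated 150.0 vs reported 150.0 → residual 0.0 km
  C: calculated 72.9 vs reported 72.9 → residual 0.0 km
  D: calculated 73.0 vs reported 73.0 → residual 0.0 km
B, C, D are mutually consistent (residuals ≈ 0); A is off by 34.0 km.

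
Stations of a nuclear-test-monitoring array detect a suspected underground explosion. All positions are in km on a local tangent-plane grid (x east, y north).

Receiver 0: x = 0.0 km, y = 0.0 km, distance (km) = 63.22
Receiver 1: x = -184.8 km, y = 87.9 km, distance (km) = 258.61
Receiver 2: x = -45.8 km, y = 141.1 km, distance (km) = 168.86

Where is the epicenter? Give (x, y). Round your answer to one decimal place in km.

Circle about each station: x² + y² = 63.22²; (x + 184.8)² + (y − 87.9)² = 258.61²; (x + 45.8)² + (y − 141.1)² = 168.86².
Subtracting the Receiver 0 equation from the Receiver 1 and Receiver 2 equations removes the quadratic terms:
-369.6 x + 175.8 y = -21004.91
-91.6 x + 282.2 y = -2510.08
Solving the 2×2 system: x ≈ 62.2, y ≈ 11.3 km.

x ≈ 62.2 km, y ≈ 11.3 km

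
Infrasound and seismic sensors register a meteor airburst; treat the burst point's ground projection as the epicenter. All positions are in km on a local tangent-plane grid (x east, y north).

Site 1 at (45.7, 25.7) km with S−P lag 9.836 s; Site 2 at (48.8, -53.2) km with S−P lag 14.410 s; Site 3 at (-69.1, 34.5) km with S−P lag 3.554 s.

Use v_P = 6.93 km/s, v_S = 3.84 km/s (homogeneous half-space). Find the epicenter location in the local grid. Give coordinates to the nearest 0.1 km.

Distance from S−P lag: d = Δt · v_P v_S / (v_P − v_S) = Δt · (6.93·3.84)/(6.93−3.84) ≈ 8.6120·Δt.
So d_Site 1 = 84.71, d_Site 2 = 124.10, d_Site 3 = 30.61 km.
Circle about each station: (x − 45.7)² + (y − 25.7)² = 84.71²; (x − 48.8)² + (y + 53.2)² = 124.10²; (x + 69.1)² + (y − 34.5)² = 30.61².
Subtracting pairs of circle equations eliminates x²+y² and gives linear equations (the radical axes):
6.2 x − 157.8 y = -5762.33
-229.6 x + 17.6 y = 9454.89
Solving the 2×2 system: x ≈ -38.5, y ≈ 35.0 km.
Check against Site 1 (with the unrounded x, y): √((x − 45.7)²+(y − 25.7)²) = 84.71 ≈ 84.71 km. ✓

-38.5 km east, 35.0 km north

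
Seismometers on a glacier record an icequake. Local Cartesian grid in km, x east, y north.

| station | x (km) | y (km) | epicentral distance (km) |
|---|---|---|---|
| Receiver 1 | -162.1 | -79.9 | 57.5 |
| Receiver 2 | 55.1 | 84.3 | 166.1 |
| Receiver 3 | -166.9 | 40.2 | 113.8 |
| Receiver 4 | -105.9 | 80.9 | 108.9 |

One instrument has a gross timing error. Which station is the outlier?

Receiver 1

Solve using three stations at a time. Using Receiver 2, Receiver 3, Receiver 4 (subtract circle equations pairwise → linear system) gives (x, y) ≈ (-72.0, -22.5).
Distances from that point to each station vs reported:
  Receiver 1: calculated 106.8 vs reported 57.5 → residual 49.3 km
  Receiver 2: calculated 166.0 vs reported 166.1 → residual 0.1 km
  Receiver 3: calculated 113.7 vs reported 113.8 → residual 0.1 km
  Receiver 4: calculated 108.8 vs reported 108.9 → residual 0.1 km
Receiver 2, Receiver 3, Receiver 4 are mutually consistent (residuals ≈ 0); Receiver 1 is off by 49.3 km.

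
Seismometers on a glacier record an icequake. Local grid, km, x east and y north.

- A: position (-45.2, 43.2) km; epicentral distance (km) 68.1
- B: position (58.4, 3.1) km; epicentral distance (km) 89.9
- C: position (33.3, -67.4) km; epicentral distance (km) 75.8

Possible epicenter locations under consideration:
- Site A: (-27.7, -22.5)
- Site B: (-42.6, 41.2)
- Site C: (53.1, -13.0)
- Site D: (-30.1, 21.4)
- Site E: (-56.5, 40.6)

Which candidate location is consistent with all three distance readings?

Site A

For each candidate, compare |candidate − station| to the reported distance:
Site A: residuals A 0.1, B 0.1, C 0.1 → max 0.1 km
Site B: residuals A 64.8, B 18.0, C 56.7 → max 64.8 km
Site C: residuals A 45.1, B 73.0, C 17.9 → max 73.0 km
Site D: residuals A 41.6, B 0.5, C 33.3 → max 41.6 km
Site E: residuals A 56.5, B 31.0, C 64.7 → max 64.7 km
Only Site A has all residuals ≈ 0.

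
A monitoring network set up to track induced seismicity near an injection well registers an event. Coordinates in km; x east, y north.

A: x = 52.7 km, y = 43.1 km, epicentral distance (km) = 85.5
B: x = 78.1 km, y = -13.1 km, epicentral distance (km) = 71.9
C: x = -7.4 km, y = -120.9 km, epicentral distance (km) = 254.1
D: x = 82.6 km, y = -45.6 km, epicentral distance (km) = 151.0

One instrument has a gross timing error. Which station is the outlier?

B

Solve using three stations at a time. Using A, C, D (subtract circle equations pairwise → linear system) gives (x, y) ≈ (114.7, 101.9).
Distances from that point to each station vs reported:
  A: calculated 85.5 vs reported 85.5 → residual 0.0 km
  B: calculated 120.7 vs reported 71.9 → residual 48.8 km
  C: calculated 254.1 vs reported 254.1 → residual 0.0 km
  D: calculated 151.0 vs reported 151.0 → residual 0.0 km
A, C, D are mutually consistent (residuals ≈ 0); B is off by 48.8 km.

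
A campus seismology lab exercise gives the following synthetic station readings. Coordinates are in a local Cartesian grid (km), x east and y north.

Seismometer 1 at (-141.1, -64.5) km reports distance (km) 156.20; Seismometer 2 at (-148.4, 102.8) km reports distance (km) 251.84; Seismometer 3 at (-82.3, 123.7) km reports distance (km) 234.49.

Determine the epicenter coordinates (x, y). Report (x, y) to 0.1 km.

Circle about each station: (x + 141.1)² + (y + 64.5)² = 156.20²; (x + 148.4)² + (y − 102.8)² = 251.84²; (x + 82.3)² + (y − 123.7)² = 234.49².
Subtracting the Seismometer 1 equation from the Seismometer 2 and Seismometer 3 equations removes the quadratic terms:
-14.6 x + 334.6 y = -30504.01
117.6 x + 376.4 y = -32581.60
Solving the 2×2 system: x ≈ 12.9, y ≈ -90.6 km.
Check against Seismometer 1 (with the unrounded x, y): √((x + 141.1)²+(y + 64.5)²) = 156.23 ≈ 156.20 km. ✓

(12.9, -90.6)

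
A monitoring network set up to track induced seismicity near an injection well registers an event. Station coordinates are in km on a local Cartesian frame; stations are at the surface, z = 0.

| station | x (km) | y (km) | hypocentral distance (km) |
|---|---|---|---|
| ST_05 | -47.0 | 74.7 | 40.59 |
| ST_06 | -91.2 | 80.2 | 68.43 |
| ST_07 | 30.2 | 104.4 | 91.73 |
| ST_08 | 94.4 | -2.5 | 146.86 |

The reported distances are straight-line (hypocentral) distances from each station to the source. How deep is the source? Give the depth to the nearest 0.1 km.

Each station gives a sphere (x−x_i)² + (y−y_i)² + z² = d_i² (stations at z=0).
Subtracting the ST_05 sphere from ST_06 and ST_07: z² cancels, leaving linear equations in x and y:
-88.4 x + 11.0 y = 3925.27
154.4 x + 59.4 y = -2744.53
Solving: x ≈ -37.896, y ≈ 52.299 km (keep extra digits for the depth step; rounded: -37.9, 52.3).
Then from the ST_05 sphere: z² = 40.59² − (x + 47.0)² − (y − 74.7)² with x = -37.896, y = 52.299, so z ≈ 32.602 ≈ 32.6 km.

depth ≈ 32.6 km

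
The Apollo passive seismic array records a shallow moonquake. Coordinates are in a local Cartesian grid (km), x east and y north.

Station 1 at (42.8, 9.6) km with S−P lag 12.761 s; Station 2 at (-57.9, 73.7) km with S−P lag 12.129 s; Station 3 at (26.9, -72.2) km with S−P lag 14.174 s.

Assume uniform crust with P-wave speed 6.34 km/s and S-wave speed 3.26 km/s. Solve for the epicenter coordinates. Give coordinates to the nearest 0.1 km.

Distance from S−P lag: d = Δt · v_P v_S / (v_P − v_S) = Δt · (6.34·3.26)/(6.34−3.26) ≈ 6.7105·Δt.
So d_Station 1 = 85.63, d_Station 2 = 81.39, d_Station 3 = 95.11 km.
Circle about each station: (x − 42.8)² + (y − 9.6)² = 85.63²; (x + 57.9)² + (y − 73.7)² = 81.39²; (x − 26.9)² + (y + 72.2)² = 95.11².
Subtracting the Station 1 equation from the Station 2 and Station 3 equations removes the quadratic terms:
-201.4 x + 128.2 y = 7568.26
-31.8 x − 163.6 y = 2299.03
Solving the 2×2 system: x ≈ -41.4, y ≈ -6.0 km.
Check against Station 1 (with the unrounded x, y): √((x − 42.8)²+(y − 9.6)²) = 85.63 ≈ 85.63 km. ✓

-41.4 km east, -6.0 km north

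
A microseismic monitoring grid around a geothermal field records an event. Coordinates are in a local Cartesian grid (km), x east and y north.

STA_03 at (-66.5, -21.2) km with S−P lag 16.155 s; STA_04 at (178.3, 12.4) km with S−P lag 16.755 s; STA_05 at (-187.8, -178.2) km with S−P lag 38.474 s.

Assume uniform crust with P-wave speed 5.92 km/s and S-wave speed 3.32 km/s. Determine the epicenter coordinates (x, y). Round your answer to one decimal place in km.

Distance from S−P lag: d = Δt · v_P v_S / (v_P − v_S) = Δt · (5.92·3.32)/(5.92−3.32) ≈ 7.5594·Δt.
So d_STA_03 = 122.12, d_STA_04 = 126.66, d_STA_05 = 290.84 km.
Circle about each station: (x + 66.5)² + (y + 21.2)² = 122.12²; (x − 178.3)² + (y − 12.4)² = 126.66²; (x + 187.8)² + (y + 178.2)² = 290.84².
Subtracting pairs of circle equations eliminates x²+y² and gives linear equations (the radical axes):
489.6 x + 67.2 y = 25943.50
-242.6 x − 314.0 y = -7522.22
Solving the 2×2 system: x ≈ 55.6, y ≈ -19.0 km.

(55.6, -19.0)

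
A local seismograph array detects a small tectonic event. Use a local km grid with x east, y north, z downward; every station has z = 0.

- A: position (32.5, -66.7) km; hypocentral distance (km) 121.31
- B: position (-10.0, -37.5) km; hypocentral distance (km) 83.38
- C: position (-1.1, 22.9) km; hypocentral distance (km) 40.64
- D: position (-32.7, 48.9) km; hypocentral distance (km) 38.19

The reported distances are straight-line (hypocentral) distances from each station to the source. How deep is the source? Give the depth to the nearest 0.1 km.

depth ≈ 33.6 km

Each station gives a sphere (x−x_i)² + (y−y_i)² + z² = d_i² (stations at z=0).
Subtracting the A sphere from B and C: z² cancels, leaving linear equations in x and y:
-85.0 x + 58.4 y = 3765.00
-67.2 x + 179.2 y = 8084.99
Solving: x ≈ -17.911, y ≈ 38.401 km (keep extra digits for the depth step; rounded: -17.9, 38.4).
Then from the A sphere: z² = 121.31² − (x − 32.5)² − (y + 66.7)² with x = -17.911, y = 38.401, so z ≈ 33.595 ≈ 33.6 km.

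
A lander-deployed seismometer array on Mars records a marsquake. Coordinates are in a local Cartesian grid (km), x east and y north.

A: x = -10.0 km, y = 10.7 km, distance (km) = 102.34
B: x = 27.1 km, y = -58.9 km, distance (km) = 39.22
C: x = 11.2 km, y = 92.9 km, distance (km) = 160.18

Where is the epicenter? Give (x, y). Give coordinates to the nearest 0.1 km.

Circle about each station: (x + 10.0)² + (y − 10.7)² = 102.34²; (x − 27.1)² + (y + 58.9)² = 39.22²; (x − 11.2)² + (y − 92.9)² = 160.18².
Subtracting the A equation from the B and C equations removes the quadratic terms:
74.2 x − 139.2 y = 12924.40
42.4 x + 164.4 y = -6642.80
Solving the 2×2 system: x ≈ 66.3, y ≈ -57.5 km.

(66.3, -57.5)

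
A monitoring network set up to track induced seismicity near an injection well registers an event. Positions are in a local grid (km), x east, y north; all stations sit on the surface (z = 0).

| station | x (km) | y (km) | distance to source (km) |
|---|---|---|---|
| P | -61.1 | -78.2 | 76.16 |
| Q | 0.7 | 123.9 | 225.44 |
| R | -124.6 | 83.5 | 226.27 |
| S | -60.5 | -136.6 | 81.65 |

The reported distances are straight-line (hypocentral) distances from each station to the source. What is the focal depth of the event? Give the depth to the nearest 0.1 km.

Each station gives a sphere (x−x_i)² + (y−y_i)² + z² = d_i² (stations at z=0).
Subtracting the P sphere from Q and R: z² cancels, leaving linear equations in x and y:
123.6 x + 404.2 y = -39519.60
-127.0 x + 323.4 y = -32748.81
Solving: x ≈ 4.999, y ≈ -99.301 km (keep extra digits for the depth step; rounded: 5.0, -99.3).
Then from the P sphere: z² = 76.16² − (x + 61.1)² − (y + 78.2)² with x = 4.999, y = -99.301, so z ≈ 31.401 ≈ 31.4 km.

31.4 km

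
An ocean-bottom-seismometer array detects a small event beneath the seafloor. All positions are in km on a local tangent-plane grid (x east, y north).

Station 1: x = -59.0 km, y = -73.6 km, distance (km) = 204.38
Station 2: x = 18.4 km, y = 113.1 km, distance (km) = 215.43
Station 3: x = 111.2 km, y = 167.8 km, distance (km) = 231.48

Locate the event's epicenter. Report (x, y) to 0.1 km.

Circle about each station: (x + 59.0)² + (y + 73.6)² = 204.38²; (x − 18.4)² + (y − 113.1)² = 215.43²; (x − 111.2)² + (y − 167.8)² = 231.48².
Subtracting the Station 1 equation from the Station 2 and Station 3 equations removes the quadratic terms:
154.8 x + 373.4 y = -406.69
340.4 x + 482.8 y = 19812.51
Solving the 2×2 system: x ≈ 145.0, y ≈ -61.2 km.
Check against Station 1 (with the unrounded x, y): √((x + 59.0)²+(y + 73.6)²) = 204.39 ≈ 204.38 km. ✓

x ≈ 145.0 km, y ≈ -61.2 km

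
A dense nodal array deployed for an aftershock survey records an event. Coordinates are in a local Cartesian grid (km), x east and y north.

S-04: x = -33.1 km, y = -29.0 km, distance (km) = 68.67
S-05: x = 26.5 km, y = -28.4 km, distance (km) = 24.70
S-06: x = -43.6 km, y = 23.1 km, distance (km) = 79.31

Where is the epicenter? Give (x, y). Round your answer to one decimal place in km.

Circle about each station: (x + 33.1)² + (y + 29.0)² = 68.67²; (x − 26.5)² + (y + 28.4)² = 24.70²; (x + 43.6)² + (y − 23.1)² = 79.31².
Subtracting pairs of circle equations eliminates x²+y² and gives linear equations (the radical axes):
119.2 x + 1.2 y = 3677.68
-21.0 x + 104.2 y = -1076.55
Solving the 2×2 system: x ≈ 30.9, y ≈ -4.1 km.
Check against S-04 (with the unrounded x, y): √((x + 33.1)²+(y + 29.0)²) = 68.67 ≈ 68.67 km. ✓

x ≈ 30.9 km, y ≈ -4.1 km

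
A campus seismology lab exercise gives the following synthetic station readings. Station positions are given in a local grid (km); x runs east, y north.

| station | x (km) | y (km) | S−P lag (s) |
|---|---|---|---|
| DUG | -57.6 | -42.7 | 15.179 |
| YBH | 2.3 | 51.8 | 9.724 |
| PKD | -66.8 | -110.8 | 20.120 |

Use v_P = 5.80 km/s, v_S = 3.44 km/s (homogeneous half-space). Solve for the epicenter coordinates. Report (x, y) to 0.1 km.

Distance from S−P lag: d = Δt · v_P v_S / (v_P − v_S) = Δt · (5.80·3.44)/(5.80−3.44) ≈ 8.4542·Δt.
So d_DUG = 128.33, d_YBH = 82.21, d_PKD = 170.10 km.
Circle about each station: (x + 57.6)² + (y + 42.7)² = 128.33²; (x − 2.3)² + (y − 51.8)² = 82.21²; (x + 66.8)² + (y + 110.8)² = 170.10².
Subtracting the DUG equation from the YBH and PKD equations removes the quadratic terms:
119.8 x + 189.0 y = 7257.58
-18.4 x − 136.2 y = -867.59
Solving the 2×2 system: x ≈ 64.2, y ≈ -2.3 km.
Check against DUG (with the unrounded x, y): √((x + 57.6)²+(y + 42.7)²) = 128.34 ≈ 128.33 km. ✓

x ≈ 64.2 km, y ≈ -2.3 km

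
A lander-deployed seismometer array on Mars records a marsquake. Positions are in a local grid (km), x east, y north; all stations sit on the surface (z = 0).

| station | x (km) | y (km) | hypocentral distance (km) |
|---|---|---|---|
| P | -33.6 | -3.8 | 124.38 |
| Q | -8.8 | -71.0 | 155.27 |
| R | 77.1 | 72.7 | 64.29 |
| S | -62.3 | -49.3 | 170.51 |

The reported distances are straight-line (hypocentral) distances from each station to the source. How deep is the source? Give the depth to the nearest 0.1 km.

Each station gives a sphere (x−x_i)² + (y−y_i)² + z² = d_i² (stations at z=0).
Subtracting the P sphere from Q and R: z² cancels, leaving linear equations in x and y:
49.6 x − 134.4 y = -4663.35
221.4 x + 153.0 y = 21423.48
Solving: x ≈ 57.995, y ≈ 56.100 km (keep extra digits for the depth step; rounded: 58.0, 56.1).
Then from the P sphere: z² = 124.38² − (x + 33.6)² − (y + 3.8)² with x = 57.995, y = 56.100, so z ≈ 59.099 ≈ 59.1 km.
Check against S (with the unrounded solution): distance 170.51 ≈ 170.51 km. ✓

59.1 km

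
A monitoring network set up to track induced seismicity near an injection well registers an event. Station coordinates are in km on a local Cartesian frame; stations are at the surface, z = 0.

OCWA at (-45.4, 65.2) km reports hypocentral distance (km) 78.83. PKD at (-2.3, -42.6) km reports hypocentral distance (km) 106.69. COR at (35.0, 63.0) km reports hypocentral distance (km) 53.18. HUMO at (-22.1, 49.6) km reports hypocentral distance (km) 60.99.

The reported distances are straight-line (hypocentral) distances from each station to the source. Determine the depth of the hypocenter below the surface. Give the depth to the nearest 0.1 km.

Each station gives a sphere (x−x_i)² + (y−y_i)² + z² = d_i² (stations at z=0).
Subtracting the OCWA sphere from PKD and COR: z² cancels, leaving linear equations in x and y:
86.2 x − 215.6 y = -9660.74
160.8 x − 4.4 y = 2267.86
Solving: x ≈ 15.499, y ≈ 51.005 km (keep extra digits for the depth step; rounded: 15.5, 51.0).
Then from the OCWA sphere: z² = 78.83² − (x + 45.4)² − (y − 65.2)² with x = 15.499, y = 51.005, so z ≈ 48.000 ≈ 48.0 km.

depth ≈ 48.0 km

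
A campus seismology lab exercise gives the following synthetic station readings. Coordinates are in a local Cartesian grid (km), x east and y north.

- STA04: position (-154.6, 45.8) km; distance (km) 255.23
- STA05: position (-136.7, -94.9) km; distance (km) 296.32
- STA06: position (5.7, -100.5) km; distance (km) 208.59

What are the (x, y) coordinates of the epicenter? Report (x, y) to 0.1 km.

(97.3, 86.9)

Circle about each station: (x + 154.6)² + (y − 45.8)² = 255.23²; (x + 136.7)² + (y + 94.9)² = 296.32²; (x − 5.7)² + (y + 100.5)² = 208.59².
Subtracting pairs of circle equations eliminates x²+y² and gives linear equations (the radical axes):
35.8 x − 281.4 y = -20969.09
320.6 x − 292.6 y = 5766.50
Solving the 2×2 system: x ≈ 97.3, y ≈ 86.9 km.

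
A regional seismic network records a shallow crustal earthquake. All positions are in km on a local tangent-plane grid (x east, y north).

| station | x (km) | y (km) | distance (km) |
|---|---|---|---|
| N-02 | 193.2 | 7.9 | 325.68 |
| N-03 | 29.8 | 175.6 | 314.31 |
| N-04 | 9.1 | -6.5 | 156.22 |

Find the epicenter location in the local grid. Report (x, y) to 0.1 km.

Circle about each station: (x − 193.2)² + (y − 7.9)² = 325.68²; (x − 29.8)² + (y − 175.6)² = 314.31²; (x − 9.1)² + (y + 6.5)² = 156.22².
Subtracting the N-02 equation from the N-03 and N-04 equations removes the quadratic terms:
-326.8 x + 335.4 y = 1611.44
-368.2 x − 28.8 y = 44399.18
Solving the 2×2 system: x ≈ -112.4, y ≈ -104.7 km.

x ≈ -112.4 km, y ≈ -104.7 km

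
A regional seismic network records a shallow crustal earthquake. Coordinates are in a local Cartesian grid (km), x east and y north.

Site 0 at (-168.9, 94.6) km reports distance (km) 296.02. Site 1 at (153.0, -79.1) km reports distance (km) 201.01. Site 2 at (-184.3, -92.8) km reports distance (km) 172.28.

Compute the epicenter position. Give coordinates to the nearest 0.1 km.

(-28.3, -165.9)

Circle about each station: (x + 168.9)² + (y − 94.6)² = 296.02²; (x − 153.0)² + (y + 79.1)² = 201.01²; (x + 184.3)² + (y + 92.8)² = 172.28².
Subtracting pairs of circle equations eliminates x²+y² and gives linear equations (the radical axes):
643.8 x − 347.4 y = 39412.26
-30.8 x − 374.8 y = 63049.40
Solving the 2×2 system: x ≈ -28.3, y ≈ -165.9 km.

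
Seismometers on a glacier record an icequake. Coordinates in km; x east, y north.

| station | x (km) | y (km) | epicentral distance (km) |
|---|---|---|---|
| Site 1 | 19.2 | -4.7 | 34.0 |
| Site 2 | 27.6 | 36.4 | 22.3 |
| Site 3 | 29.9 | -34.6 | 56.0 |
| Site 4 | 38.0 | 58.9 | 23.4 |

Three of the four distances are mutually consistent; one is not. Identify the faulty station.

Solve using three stations at a time. Using Site 1, Site 2, Site 3 (subtract circle equations pairwise → linear system) gives (x, y) ≈ (42.6, 19.9).
Distances from that point to each station vs reported:
  Site 1: calculated 34.0 vs reported 34.0 → residual 0.0 km
  Site 2: calculated 22.3 vs reported 22.3 → residual 0.0 km
  Site 3: calculated 56.0 vs reported 56.0 → residual 0.0 km
  Site 4: calculated 39.2 vs reported 23.4 → residual 15.8 km
Site 1, Site 2, Site 3 are mutually consistent (residuals ≈ 0); Site 4 is off by 15.8 km.

Site 4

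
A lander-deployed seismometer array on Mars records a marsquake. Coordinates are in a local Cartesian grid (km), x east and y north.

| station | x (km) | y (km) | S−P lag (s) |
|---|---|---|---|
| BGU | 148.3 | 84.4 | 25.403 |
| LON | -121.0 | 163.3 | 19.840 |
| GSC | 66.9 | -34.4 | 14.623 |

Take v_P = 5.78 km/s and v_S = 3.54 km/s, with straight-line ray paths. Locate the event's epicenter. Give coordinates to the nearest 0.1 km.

-64.2 km east, -8.8 km north

Distance from S−P lag: d = Δt · v_P v_S / (v_P − v_S) = Δt · (5.78·3.54)/(5.78−3.54) ≈ 9.1345·Δt.
So d_BGU = 232.04, d_LON = 181.23, d_GSC = 133.57 km.
Circle about each station: (x − 148.3)² + (y − 84.4)² = 232.04²; (x + 121.0)² + (y − 163.3)² = 181.23²; (x − 66.9)² + (y + 34.4)² = 133.57².
Subtracting pairs of circle equations eliminates x²+y² and gives linear equations (the radical axes):
-538.6 x + 157.8 y = 33189.89
-162.8 x − 237.6 y = 12544.34
Solving the 2×2 system: x ≈ -64.2, y ≈ -8.8 km.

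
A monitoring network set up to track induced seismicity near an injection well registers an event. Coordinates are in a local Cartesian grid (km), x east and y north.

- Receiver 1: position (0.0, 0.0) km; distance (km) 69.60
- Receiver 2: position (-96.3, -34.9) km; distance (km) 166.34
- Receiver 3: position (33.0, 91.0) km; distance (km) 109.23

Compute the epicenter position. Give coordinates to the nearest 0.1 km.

Circle about each station: x² + y² = 69.60²; (x + 96.3)² + (y + 34.9)² = 166.34²; (x − 33.0)² + (y − 91.0)² = 109.23².
Subtracting pairs of circle equations eliminates x²+y² and gives linear equations (the radical axes):
-192.6 x − 69.8 y = -12333.14
66.0 x + 182.0 y = 2282.97
Solving the 2×2 system: x ≈ 68.5, y ≈ -12.3 km.
Check against Receiver 1 (with the unrounded x, y): √(x²+y²) = 69.58 ≈ 69.60 km. ✓

(68.5, -12.3)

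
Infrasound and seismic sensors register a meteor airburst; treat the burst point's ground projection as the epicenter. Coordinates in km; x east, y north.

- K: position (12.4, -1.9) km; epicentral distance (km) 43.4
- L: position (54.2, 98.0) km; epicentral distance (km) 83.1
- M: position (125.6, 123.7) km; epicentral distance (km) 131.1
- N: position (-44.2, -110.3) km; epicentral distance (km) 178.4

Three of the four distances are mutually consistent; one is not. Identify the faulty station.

Solve using three stations at a time. Using K, L, M (subtract circle equations pairwise → linear system) gives (x, y) ≈ (52.4, 14.9).
Distances from that point to each station vs reported:
  K: calculated 43.4 vs reported 43.4 → residual 0.0 km
  L: calculated 83.1 vs reported 83.1 → residual 0.0 km
  M: calculated 131.1 vs reported 131.1 → residual 0.0 km
  N: calculated 158.2 vs reported 178.4 → residual 20.2 km
K, L, M are mutually consistent (residuals ≈ 0); N is off by 20.2 km.

N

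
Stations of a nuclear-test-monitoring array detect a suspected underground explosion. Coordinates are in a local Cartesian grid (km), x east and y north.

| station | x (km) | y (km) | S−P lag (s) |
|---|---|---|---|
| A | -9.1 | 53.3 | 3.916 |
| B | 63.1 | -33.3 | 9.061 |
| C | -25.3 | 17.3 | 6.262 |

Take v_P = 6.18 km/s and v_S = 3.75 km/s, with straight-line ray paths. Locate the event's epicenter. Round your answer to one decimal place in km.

Distance from S−P lag: d = Δt · v_P v_S / (v_P − v_S) = Δt · (6.18·3.75)/(6.18−3.75) ≈ 9.5370·Δt.
So d_A = 37.35, d_B = 86.42, d_C = 59.72 km.
Circle about each station: (x + 9.1)² + (y − 53.3)² = 37.35²; (x − 63.1)² + (y + 33.3)² = 86.42²; (x + 25.3)² + (y − 17.3)² = 59.72².
Subtracting pairs of circle equations eliminates x²+y² and gives linear equations (the radical axes):
144.4 x − 173.2 y = -3906.59
-32.4 x − 72.0 y = -4155.78
Solving the 2×2 system: x ≈ 27.4, y ≈ 45.4 km.

(27.4, 45.4)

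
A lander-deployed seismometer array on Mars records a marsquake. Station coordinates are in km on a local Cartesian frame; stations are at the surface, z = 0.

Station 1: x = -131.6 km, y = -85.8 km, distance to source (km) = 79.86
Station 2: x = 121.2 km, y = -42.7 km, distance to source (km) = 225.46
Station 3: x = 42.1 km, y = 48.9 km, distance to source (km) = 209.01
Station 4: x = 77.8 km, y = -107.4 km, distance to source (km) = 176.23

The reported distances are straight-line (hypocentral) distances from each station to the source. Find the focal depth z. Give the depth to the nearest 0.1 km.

Each station gives a sphere (x−x_i)² + (y−y_i)² + z² = d_i² (stations at z=0).
Subtracting the Station 1 sphere from Station 2 and Station 3: z² cancels, leaving linear equations in x and y:
505.6 x + 86.2 y = -52622.06
347.4 x + 269.4 y = -57824.14
Solving: x ≈ -86.502, y ≈ -103.093 km (keep extra digits for the depth step; rounded: -86.5, -103.1).
Then from the Station 1 sphere: z² = 79.86² − (x + 131.6)² − (y + 85.8)² with x = -86.502, y = -103.093, so z ≈ 63.598 ≈ 63.6 km.

z ≈ 63.6 km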